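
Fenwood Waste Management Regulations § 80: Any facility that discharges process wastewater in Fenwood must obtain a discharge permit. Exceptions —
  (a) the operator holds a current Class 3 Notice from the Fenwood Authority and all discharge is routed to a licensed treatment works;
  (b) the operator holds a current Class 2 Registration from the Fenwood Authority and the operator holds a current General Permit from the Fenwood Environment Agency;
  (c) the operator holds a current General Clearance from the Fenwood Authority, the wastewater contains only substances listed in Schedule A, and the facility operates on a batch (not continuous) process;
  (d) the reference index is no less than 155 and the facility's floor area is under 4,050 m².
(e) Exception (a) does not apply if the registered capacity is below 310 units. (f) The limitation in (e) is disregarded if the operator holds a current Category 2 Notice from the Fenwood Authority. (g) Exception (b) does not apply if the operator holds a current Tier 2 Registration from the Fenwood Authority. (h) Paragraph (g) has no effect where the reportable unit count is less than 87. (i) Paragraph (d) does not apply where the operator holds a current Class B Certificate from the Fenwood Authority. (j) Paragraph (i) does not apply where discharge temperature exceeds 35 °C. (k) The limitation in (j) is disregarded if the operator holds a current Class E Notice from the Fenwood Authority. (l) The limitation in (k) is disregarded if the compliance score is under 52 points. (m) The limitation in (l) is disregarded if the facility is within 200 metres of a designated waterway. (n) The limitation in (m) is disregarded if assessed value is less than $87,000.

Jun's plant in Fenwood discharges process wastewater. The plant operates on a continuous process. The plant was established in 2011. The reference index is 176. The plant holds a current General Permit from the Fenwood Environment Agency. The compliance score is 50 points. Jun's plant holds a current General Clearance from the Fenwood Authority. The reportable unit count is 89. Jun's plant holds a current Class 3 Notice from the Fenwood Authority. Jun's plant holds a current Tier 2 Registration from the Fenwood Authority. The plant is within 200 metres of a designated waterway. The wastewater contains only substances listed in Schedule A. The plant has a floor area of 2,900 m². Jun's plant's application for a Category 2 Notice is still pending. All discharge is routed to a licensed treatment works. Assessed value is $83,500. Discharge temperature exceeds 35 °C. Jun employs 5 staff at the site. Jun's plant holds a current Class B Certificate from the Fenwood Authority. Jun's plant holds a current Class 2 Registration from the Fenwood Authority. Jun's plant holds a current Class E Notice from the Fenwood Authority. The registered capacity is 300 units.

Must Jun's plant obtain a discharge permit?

No — exception (d) applies; Jun's plant is not required to obtain a discharge permit.

Exception (a) is satisfied on its face — a current Class 3 Notice is held; discharge is routed to a licensed treatment works. But applying paragraphs (e)–(f): (e) is triggered — the registered capacity is 300 units, below the 310 units limit. (f), which would lift (e), is not triggered — there is no Category 2 Notice in force. (a) is therefore removed.
Exception (b)'s conditions are all satisfied: a current Class 2 Registration is held; a current General Permit is held. Turning to paragraphs (g)–(h): (g) applies — a current Tier 2 Registration is held. (h), which would lift (g), is not triggered — the reportable unit count is 89, not less than 87. So (b) is unavailable.
Exception (c) fails — the facility operates on a continuous process.
Exception (d)'s conditions are all satisfied: the reference index is 176, meeting the 155 threshold; the facility's floor area is 2,900 m², under the 4,050 m² limit. As to paragraphs (i)–(n): (i) would limit (d) — a current Class B Certificate is held — but (j) sets (i) aside: (j) operates against (i): discharge temperature exceeds 35 °C. (k) would limit (j) — a current Class E Notice is held — but (l) sets (k) aside: (l) operates against (k): the compliance score is 50 points, under the 52 points limit. (m) would limit (l) — the plant is within 200 m of a designated waterway — but (n) sets (m) aside: (n) is triggered — assessed value is $83,500, less than the $87,000 limit. So (d) applies.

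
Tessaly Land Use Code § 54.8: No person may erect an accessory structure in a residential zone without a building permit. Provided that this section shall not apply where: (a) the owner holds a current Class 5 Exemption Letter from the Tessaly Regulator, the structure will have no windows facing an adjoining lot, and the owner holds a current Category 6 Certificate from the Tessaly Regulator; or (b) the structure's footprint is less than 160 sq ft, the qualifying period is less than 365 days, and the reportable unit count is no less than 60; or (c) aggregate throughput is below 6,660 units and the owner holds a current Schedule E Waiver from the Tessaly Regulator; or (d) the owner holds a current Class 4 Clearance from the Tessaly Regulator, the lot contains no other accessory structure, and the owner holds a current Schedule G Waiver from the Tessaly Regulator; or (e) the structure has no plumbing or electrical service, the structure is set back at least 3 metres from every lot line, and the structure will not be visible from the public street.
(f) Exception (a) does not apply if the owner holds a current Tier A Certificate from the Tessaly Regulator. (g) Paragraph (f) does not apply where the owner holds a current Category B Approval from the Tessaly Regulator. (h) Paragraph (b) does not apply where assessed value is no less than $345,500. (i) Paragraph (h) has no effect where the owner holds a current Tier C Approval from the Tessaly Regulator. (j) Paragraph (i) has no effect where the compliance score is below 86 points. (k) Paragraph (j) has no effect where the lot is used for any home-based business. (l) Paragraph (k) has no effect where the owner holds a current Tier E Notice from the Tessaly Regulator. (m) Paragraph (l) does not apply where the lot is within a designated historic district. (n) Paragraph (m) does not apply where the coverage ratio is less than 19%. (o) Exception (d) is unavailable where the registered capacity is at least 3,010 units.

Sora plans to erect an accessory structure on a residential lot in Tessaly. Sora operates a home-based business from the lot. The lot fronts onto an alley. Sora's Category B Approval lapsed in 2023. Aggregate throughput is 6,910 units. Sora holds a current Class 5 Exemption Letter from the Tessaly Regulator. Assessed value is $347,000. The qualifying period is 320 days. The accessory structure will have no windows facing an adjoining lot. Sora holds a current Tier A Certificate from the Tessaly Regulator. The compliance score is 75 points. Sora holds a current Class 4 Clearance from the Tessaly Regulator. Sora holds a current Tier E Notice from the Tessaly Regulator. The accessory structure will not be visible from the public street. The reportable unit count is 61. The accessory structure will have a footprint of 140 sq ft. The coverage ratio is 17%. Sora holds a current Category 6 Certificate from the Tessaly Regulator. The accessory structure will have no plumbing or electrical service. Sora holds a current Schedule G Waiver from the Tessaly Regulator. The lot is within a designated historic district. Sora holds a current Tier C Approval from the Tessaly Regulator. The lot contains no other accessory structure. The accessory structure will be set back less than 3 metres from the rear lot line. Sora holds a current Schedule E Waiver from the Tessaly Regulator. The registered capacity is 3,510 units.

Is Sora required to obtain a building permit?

Yes — Sora must obtain a building permit.

Exception (a) is satisfied on its face — a current Class 5 Exemption Letter is held; no windows face an adjoining lot; a current Category 6 Certificate is held. However, paragraphs (f)–(g) must be considered: (f) operates against (a): a current Tier A Certificate is held. (g), which would lift (f), is inapplicable — the Category B Approval is not current. (a) is therefore removed.
All of (b)'s requirements are met (the structure's footprint is 140 sq ft, less than the 160 sq ft limit; the qualifying period is 320 days, less than the 365 days limit; the reportable unit count is 61, meeting the 60 threshold). Turning to paragraphs (h)–(n): (h) is triggered — assessed value is $347,000, meeting the $345,500 threshold. (i) would limit (h) — a current Tier C Approval is held — but (j) sets (i) aside: (j) is engaged — the compliance score is 75 points, below the 86 points limit. (k) would limit (j) — a home-based business operates on the lot — but (l) sets (k) aside: (l) applies — a current Tier E Notice is held. (m) operates (the lot is in a historic district), but yields to (n): (n) is triggered — the coverage ratio is 17%, less than the 19% limit. So (b) is unavailable.
Exception (c) does not apply: aggregate throughput is 6,910 units, not below 6,660 units.
Exception (d): a current Class 4 Clearance is held; the lot has no other accessory structure; a current Schedule G Waiver is held — every condition holds. But: (o) is triggered — the registered capacity is 3,510 units, meeting the 3,010 units threshold. So (d) is unavailable.
Exception (e) requires that the structure is set back at least 3 metres from every lot line; but the rear setback is under 3 m, so (e) is unavailable.
No exception is made out. Sora falls within the general rule.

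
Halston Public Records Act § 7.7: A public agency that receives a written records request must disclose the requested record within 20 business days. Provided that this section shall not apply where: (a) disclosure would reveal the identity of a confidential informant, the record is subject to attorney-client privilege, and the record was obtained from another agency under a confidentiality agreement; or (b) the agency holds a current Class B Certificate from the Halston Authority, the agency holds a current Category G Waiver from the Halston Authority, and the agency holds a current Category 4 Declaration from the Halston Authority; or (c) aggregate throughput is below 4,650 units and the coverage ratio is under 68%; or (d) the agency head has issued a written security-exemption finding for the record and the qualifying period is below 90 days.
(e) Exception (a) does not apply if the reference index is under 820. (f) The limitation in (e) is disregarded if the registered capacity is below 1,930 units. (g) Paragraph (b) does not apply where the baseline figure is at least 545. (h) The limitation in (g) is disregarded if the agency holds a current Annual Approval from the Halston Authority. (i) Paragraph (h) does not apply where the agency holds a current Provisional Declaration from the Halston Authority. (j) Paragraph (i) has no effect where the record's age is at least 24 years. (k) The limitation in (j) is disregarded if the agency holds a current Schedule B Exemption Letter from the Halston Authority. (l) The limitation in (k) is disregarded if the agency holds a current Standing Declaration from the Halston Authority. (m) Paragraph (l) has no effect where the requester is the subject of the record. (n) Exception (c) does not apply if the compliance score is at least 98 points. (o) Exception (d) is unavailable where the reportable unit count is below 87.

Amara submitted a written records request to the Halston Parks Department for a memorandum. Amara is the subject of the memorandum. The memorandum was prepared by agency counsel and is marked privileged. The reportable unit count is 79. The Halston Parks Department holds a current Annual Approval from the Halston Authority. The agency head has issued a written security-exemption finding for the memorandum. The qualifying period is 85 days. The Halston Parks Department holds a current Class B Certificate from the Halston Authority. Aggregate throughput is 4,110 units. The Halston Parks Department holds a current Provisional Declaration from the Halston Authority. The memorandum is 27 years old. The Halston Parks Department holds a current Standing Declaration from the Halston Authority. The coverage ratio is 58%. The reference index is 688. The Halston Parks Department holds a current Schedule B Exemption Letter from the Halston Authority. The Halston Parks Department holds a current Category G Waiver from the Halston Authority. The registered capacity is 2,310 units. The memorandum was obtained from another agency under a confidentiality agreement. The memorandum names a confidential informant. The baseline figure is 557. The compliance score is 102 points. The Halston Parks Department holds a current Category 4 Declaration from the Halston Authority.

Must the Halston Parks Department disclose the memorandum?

Yes — the Halston Parks Department must disclose the memorandum.

All of (a)'s requirements are met (the memorandum names a confidential informant; the memorandum is privileged; the memorandum was obtained under a confidentiality agreement). However, paragraphs (e)–(f) must be considered: (e) operates against (a): the reference index is 688, under the 820 limit. (f) is not engaged (the registered capacity is 2,310 units, not below 1,930 units), so (e) stands. (a) is therefore removed.
Exception (b) is satisfied on its face — a current Class B Certificate is held; a current Category G Waiver is held; a current Category 4 Declaration is held. But: (g) operates against (b): the baseline figure is 557, meeting the 545 threshold. (h) is triggered (a current Annual Approval is held), but yields to (i): (i) applies — a current Provisional Declaration is held. (j) operates (the record's age is 27 years, meeting the 24 years threshold), but is displaced by (k): (k) is engaged — a current Schedule B Exemption Letter is held. (l) is engaged (a current Standing Declaration is held), but yields to (m): (m) applies — Amara is the subject of the memorandum. (b) is therefore removed.
Exception (c)'s conditions are all satisfied: aggregate throughput is 4,110 units, below the 4,650 units limit; the coverage ratio is 58%, under the 68% limit. However, paragraph (n) must be considered: (n) is engaged — the compliance score is 102 points, meeting the 98 points threshold. (c) is therefore removed.
All of (d)'s requirements are met (a written security-exemption finding has been issued; the qualifying period is 85 days, below the 90 days limit). But: (o) applies — the reportable unit count is 79, below the 87 limit. So (d) is unavailable.
None of the exceptions is available; § 7.7 applies in full.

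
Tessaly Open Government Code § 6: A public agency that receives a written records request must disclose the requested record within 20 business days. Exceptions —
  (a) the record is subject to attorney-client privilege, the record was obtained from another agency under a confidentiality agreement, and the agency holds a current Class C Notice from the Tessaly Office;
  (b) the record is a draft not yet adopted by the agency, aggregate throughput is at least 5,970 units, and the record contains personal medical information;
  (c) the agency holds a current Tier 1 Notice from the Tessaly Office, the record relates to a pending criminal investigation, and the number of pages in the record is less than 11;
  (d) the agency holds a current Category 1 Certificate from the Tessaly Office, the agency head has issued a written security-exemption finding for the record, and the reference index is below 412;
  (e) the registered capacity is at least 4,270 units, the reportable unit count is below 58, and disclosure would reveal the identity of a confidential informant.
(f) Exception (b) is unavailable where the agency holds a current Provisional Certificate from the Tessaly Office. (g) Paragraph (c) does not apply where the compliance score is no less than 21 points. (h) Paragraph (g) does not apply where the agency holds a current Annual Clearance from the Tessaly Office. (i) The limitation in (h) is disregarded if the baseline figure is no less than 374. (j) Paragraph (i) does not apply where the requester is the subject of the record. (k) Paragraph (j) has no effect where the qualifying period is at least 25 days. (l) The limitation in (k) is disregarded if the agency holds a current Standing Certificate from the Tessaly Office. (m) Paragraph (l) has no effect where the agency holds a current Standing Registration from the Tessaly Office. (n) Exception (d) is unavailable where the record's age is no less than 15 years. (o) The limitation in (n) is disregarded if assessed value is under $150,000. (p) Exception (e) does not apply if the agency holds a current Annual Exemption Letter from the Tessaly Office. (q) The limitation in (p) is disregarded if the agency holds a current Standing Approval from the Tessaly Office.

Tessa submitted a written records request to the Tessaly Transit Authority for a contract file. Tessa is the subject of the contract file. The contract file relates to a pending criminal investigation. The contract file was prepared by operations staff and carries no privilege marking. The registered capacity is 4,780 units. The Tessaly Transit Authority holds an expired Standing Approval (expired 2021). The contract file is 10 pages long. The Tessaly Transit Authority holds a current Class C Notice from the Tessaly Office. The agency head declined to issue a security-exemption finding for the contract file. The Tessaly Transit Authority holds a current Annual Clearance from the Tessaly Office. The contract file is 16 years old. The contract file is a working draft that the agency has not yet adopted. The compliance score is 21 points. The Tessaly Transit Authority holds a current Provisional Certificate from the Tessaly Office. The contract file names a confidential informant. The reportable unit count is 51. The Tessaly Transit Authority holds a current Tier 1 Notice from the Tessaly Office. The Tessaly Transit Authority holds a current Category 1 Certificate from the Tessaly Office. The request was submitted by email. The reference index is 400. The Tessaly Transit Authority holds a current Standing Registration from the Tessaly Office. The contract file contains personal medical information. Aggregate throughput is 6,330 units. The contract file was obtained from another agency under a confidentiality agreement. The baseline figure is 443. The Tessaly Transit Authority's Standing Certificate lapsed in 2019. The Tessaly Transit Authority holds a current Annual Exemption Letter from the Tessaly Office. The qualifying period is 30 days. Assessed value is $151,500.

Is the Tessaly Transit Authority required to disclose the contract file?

Exception (a) does not apply: the contract file carries no privilege marking.
Exception (b)'s conditions are all satisfied: the contract file is an unadopted draft; aggregate throughput is 6,330 units, meeting the 5,970 units threshold; the contract file contains personal medical information. But: (f) operates — a current Provisional Certificate is held. So (b) is unavailable.
Exception (c) is satisfied on its face — a current Tier 1 Notice is held; the contract file relates to a pending investigation; the number of pages in the record is 10, less than the 11 limit. But: (g) applies — the compliance score is 21 points, meeting the 21 points threshold. (h) would limit (g) — a current Annual Clearance is held — but (i) sets (h) aside: (i) operates against (h): the baseline figure is 443, meeting the 374 threshold. (j) would limit (i) — Tessa is the subject of the contract file — but (k) sets (j) aside: (k) is triggered — the qualifying period is 30 days, meeting the 25 days threshold. (l) is inapplicable (no current Standing Certificate is held), so (k) stands. (c) is therefore removed.
Exception (d) fails — the agency head declined to issue a security-exemption finding.
All of (e)'s requirements are met (the registered capacity is 4,780 units, meeting the 4,270 units threshold; the reportable unit count is 51, below the 58 limit; the contract file names a confidential informant). But applying paragraphs (p)–(q): (p) operates against (e): a current Annual Exemption Letter is held. (q), which would lift (p), does not operate here — there is no Standing Approval in force. So (e) is unavailable.
Every exception is unavailable, so the rule governs.

Yes — the Tessaly Transit Authority must disclose the contract file.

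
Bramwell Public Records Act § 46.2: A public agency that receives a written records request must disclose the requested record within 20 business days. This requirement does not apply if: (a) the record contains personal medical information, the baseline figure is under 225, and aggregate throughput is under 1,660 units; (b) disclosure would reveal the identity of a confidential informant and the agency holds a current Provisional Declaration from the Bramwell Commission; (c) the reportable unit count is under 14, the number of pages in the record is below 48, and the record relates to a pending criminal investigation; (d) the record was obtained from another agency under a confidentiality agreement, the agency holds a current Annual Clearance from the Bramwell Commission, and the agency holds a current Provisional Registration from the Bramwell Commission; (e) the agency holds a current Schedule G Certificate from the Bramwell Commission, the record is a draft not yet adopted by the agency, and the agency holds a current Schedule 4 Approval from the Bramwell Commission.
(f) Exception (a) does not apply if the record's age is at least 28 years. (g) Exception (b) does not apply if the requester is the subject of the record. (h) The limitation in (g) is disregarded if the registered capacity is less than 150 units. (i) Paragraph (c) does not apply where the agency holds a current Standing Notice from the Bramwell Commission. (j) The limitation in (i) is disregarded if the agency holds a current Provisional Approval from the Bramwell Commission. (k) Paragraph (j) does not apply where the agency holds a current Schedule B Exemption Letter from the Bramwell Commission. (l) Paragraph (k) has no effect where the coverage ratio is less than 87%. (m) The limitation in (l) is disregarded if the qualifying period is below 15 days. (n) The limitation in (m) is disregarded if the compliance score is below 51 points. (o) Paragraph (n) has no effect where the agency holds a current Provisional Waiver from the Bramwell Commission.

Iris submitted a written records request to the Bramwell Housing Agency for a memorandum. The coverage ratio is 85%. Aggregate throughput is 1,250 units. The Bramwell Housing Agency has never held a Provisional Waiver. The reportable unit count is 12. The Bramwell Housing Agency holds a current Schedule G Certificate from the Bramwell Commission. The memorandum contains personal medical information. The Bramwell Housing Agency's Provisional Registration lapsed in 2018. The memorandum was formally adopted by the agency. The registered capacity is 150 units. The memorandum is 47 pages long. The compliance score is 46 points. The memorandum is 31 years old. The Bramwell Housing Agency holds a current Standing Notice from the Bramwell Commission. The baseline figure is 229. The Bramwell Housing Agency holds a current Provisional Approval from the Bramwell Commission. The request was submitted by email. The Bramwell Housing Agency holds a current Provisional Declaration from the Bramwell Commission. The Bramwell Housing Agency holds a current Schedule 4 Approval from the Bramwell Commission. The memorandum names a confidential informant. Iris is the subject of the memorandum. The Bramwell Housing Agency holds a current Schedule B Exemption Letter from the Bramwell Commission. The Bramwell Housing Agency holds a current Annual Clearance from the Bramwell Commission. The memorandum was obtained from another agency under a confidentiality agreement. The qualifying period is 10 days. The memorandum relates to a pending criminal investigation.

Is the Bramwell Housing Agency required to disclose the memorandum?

Exception (a) fails — the baseline figure is 229, not under 225.
Exception (b)'s conditions are all satisfied: the memorandum names a confidential informant; a current Provisional Declaration is held. But applying paragraphs (g)–(h): (g) is triggered — Iris is the subject of the memorandum. (h), which would lift (g), does not operate here — the registered capacity is 150 units, not less than 150 units. So (b) is unavailable.
Exception (c): the reportable unit count is 12, under the 14 limit; the number of pages in the record is 47, below the 48 limit; the memorandum relates to a pending investigation — every condition holds. Under paragraphs (i)–(o): (i) operates (a current Standing Notice is held), but is itself disapplied by (j): (j) applies — a current Provisional Approval is held. (k) would limit (j) — a current Schedule B Exemption Letter is held — but (l) sets (k) aside: (l) operates against (k): the coverage ratio is 85%, less than the 87% limit. (m) operates (the qualifying period is 10 days, below the 15 days limit), but yields to (n): (n) applies — the compliance score is 46 points, below the 51 points limit. (o), which would lift (n), is not triggered — the Provisional Waiver is not current. (c) remains available.
Exception (d) fails — no current Provisional Registration is held.
Exception (e) requires that the record is a draft not yet adopted by the agency; but the memorandum has been formally adopted, so (e) is unavailable.

No — exception (c) applies; the Bramwell Housing Agency is not required to disclose the memorandum.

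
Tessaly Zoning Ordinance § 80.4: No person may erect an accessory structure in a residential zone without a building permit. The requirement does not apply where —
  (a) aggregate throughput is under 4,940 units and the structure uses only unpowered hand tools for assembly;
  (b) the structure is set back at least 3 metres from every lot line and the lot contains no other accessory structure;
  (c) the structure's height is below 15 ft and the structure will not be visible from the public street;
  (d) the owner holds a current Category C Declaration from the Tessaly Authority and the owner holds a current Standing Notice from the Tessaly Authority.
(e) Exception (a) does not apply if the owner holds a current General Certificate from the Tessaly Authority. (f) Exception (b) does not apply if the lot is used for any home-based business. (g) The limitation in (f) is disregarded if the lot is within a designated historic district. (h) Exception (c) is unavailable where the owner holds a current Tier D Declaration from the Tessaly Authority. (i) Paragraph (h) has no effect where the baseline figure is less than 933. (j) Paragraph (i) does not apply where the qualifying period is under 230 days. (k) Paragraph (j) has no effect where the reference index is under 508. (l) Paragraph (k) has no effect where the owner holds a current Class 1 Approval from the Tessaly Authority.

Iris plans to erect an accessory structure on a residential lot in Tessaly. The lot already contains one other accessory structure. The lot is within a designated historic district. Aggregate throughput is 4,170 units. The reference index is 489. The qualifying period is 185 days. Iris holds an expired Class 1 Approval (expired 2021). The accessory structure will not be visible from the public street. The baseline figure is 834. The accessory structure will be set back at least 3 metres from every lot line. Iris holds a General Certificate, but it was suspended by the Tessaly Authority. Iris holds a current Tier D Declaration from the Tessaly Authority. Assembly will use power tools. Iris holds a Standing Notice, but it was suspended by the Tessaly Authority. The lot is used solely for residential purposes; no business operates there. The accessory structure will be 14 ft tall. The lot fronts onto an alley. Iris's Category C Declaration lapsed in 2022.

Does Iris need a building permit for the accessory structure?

Exception (a) does not apply: assembly uses power tools.
Exception (b) requires that the lot contains no other accessory structure; but the lot already has another accessory structure, so (b) is unavailable.
Exception (c): the structure's height is 14 ft, below the 15 ft limit; the structure will not be visible from the street — every condition holds. Under paragraphs (h)–(l): (h) operates (a current Tier D Declaration is held), but is overridden by (i): (i) operates against (h): the baseline figure is 834, less than the 933 limit. (j) applies (the qualifying period is 185 days, under the 230 days limit), but is itself disapplied by (k): (k) operates against (j): the reference index is 489, under the 508 limit. (l) is inapplicable (no current Class 1 Approval is held), so (k) stands. So (c) applies.
Exception (d) fails — the Category C Declaration is not current.

No — exception (c) applies; Iris does not need a building permit.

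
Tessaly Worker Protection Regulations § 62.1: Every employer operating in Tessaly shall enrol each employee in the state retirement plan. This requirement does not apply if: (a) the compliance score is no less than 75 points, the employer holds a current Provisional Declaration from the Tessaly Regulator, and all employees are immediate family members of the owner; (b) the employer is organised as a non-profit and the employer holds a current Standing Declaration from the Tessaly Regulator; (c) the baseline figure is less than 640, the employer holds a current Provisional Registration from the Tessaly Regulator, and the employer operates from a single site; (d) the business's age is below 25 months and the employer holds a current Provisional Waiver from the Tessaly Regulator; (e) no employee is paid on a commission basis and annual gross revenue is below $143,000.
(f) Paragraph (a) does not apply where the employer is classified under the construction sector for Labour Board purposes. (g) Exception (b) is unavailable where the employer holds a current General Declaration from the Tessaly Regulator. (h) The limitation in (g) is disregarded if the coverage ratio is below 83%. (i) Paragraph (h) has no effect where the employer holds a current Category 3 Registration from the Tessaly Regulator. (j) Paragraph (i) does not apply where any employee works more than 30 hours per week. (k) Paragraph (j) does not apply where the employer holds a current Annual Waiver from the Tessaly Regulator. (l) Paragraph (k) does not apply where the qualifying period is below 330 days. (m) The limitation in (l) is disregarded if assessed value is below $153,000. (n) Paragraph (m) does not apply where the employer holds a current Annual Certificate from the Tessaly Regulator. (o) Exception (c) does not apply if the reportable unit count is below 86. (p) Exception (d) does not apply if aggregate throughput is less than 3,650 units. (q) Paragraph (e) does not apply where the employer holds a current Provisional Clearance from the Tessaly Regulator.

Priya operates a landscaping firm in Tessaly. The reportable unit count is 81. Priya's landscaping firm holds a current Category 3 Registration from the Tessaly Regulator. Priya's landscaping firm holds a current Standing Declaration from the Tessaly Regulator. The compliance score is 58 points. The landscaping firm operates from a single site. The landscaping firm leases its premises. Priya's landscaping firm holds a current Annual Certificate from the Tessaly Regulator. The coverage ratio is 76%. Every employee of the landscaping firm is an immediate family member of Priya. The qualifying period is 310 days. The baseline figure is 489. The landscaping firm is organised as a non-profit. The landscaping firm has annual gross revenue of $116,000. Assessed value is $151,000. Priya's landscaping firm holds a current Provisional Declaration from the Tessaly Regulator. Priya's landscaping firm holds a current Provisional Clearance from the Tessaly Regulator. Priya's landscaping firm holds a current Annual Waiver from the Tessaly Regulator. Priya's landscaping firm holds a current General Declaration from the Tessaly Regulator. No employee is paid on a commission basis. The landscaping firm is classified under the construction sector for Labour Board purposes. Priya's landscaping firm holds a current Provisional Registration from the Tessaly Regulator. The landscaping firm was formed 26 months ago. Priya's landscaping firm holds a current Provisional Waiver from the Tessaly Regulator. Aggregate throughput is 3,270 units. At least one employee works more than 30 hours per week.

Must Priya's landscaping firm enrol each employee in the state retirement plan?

Exception (a) fails — the compliance score is 58 points, short of 75 points.
All of (b)'s requirements are met (the employer is a non-profit; a current Standing Declaration is held). Applying paragraphs (g)–(n): (g) applies (a current General Declaration is held), but is overridden by (h): (h) is engaged — the coverage ratio is 76%, below the 83% limit. (i) operates (a current Category 3 Registration is held), but is overridden by (j): (j) applies — at least one employee exceeds 30 hours/week. (k) would limit (j) — a current Annual Waiver is held — but (l) sets (k) aside: (l) operates against (k): the qualifying period is 310 days, below the 330 days limit. (m) would limit (l) — assessed value is $151,000, below the $153,000 limit — but (n) sets (m) aside: (n) is engaged — a current Annual Certificate is held. Exception (b) stands.
Exception (c)'s conditions are all satisfied: the baseline figure is 489, less than the 640 limit; a current Provisional Registration is held; the employer operates from a single site. Turning to paragraph (o): (o) is engaged — the reportable unit count is 81, below the 86 limit. So (c) is unavailable.
Exception (d) requires that the business's age is below 25 months; but the business's age is 26 months, not below 25 months, so (d) is unavailable.
Exception (e) is satisfied on its face — no employee is paid on commission; annual gross revenue is $116,000, below the $143,000 limit. However, paragraph (q) must be considered: (q) is engaged — a current Provisional Clearance is held. So (e) is unavailable.

No — exception (b) applies; Priya's landscaping firm is not required to enrol each employee in the state retirement plan.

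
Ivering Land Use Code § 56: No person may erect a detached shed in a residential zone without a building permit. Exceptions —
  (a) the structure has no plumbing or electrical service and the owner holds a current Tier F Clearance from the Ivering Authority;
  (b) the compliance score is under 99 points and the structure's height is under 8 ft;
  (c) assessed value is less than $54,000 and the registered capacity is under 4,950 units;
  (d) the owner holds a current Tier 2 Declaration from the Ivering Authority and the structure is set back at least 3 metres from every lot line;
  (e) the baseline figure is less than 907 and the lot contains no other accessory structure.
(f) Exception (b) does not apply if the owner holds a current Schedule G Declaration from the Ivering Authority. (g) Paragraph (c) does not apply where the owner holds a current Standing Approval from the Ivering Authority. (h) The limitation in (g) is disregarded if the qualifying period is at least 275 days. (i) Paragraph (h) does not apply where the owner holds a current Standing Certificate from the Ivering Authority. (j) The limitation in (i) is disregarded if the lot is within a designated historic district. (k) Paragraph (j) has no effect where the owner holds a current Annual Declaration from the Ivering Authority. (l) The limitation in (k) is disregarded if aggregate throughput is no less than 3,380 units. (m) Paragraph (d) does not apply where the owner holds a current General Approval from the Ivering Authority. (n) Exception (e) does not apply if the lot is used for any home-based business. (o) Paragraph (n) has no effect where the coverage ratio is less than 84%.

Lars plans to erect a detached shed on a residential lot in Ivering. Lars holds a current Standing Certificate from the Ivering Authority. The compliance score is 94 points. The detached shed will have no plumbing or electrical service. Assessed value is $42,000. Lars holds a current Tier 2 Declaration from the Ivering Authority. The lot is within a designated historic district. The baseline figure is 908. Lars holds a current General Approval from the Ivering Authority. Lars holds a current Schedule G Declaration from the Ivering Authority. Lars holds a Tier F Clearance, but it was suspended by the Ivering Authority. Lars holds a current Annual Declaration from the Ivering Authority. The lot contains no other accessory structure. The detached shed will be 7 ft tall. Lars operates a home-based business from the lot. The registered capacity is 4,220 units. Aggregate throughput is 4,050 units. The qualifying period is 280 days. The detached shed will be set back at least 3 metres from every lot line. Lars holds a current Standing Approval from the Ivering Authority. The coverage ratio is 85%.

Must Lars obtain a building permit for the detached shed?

Exception (a) does not apply: there is no Tier F Clearance in force.
Exception (b) is satisfied on its face — the compliance score is 94 points, under the 99 points limit; the structure's height is 7 ft, under the 8 ft limit. Turning to paragraph (f): (f) applies — a current Schedule G Declaration is held. (b) is therefore removed.
Exception (c): assessed value is $42,000, less than the $54,000 limit; the registered capacity is 4,220 units, under the 4,950 units limit — every condition holds. Considering the limiting provisions: (g) is triggered (a current Standing Approval is held), but is overridden by (h): (h) operates against (g): the qualifying period is 280 days, meeting the 275 days threshold. (i) is engaged (a current Standing Certificate is held), but is overridden by (j): (j) operates against (i): the lot is in a historic district. (k) would limit (j) — a current Annual Declaration is held — but (l) sets (k) aside: (l) operates against (k): aggregate throughput is 4,050 units, meeting the 3,380 units threshold. So (c) applies.
Exception (d)'s conditions are all satisfied: a current Tier 2 Declaration is held; the setback is at least 3 m on every side. But: (m) operates — a current General Approval is held. So (d) is unavailable.
Exception (e) fails — the baseline figure is 908, not less than 907.

No — exception (c) applies; Lars does not need a building permit.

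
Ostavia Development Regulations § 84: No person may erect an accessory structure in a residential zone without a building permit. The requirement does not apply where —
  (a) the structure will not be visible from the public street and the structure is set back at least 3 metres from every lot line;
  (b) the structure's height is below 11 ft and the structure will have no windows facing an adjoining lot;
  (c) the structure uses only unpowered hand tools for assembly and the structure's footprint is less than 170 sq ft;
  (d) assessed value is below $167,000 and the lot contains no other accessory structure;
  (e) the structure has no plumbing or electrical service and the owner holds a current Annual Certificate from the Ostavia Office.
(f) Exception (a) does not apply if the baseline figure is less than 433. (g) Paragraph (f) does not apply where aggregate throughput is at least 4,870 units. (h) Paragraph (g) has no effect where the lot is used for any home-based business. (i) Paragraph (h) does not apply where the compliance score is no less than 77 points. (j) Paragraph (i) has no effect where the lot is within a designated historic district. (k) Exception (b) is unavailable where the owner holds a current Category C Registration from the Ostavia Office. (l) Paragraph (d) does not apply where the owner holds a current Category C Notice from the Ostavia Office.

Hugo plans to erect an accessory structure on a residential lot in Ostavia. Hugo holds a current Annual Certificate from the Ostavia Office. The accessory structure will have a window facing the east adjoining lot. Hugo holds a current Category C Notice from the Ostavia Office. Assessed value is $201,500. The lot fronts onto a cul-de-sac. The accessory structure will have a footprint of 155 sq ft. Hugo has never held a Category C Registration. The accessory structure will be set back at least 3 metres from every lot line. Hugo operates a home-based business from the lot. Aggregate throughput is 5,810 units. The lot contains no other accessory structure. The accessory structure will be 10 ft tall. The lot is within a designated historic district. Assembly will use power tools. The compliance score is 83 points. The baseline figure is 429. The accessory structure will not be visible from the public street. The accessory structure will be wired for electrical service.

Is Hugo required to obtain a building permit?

Yes — Hugo must obtain a building permit.

Exception (a): the structure will not be visible from the street; the setback is at least 3 m on every side — every condition holds. But: (f) operates against (a): the baseline figure is 429, less than the 433 limit. (g) would limit (f) — aggregate throughput is 5,810 units, meeting the 4,870 units threshold — but (h) sets (g) aside: (h) applies — a home-based business operates on the lot. (i) operates (the compliance score is 83 points, meeting the 77 points threshold), but is overridden by (j): (j) operates against (i): the lot is in a historic district. Exception (a) does not apply.
Exception (b) does not apply: a window faces an adjoining lot.
Exception (c) fails — assembly uses power tools.
Exception (d) does not apply: assessed value is $201,500, not below $167,000.
Exception (e) requires that the structure has no plumbing or electrical service; but electrical service is planned, so (e) is unavailable.
None of the exceptions is available; § 84 applies in full.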